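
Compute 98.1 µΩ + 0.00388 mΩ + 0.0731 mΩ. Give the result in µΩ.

175.08 µΩ

In µΩ:
  98.1 µΩ → 98.1
  0.00388 mΩ = 0.00388 × 10³ µΩ = 3.88
  0.0731 mΩ = 0.0731 × 10³ µΩ = 73.1
Sum: 98.1 + 3.88 + 73.1 = 175.08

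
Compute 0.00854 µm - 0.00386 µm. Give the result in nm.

4.68 nm

In nm:
  0.00854 µm = 0.00854 × 10³ nm = 8.54
  0.00386 µm = 0.00386 × 10³ nm = 3.86
Difference: 8.54 - 3.86 = 4.68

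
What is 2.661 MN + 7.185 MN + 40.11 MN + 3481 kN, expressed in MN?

In MN:
  2.661 MN → 2.661
  7.185 MN → 7.185
  40.11 MN → 40.11
  3481 kN = 3481e-3 MN = 3.481
Sum: 2.661 + 7.185 + 40.11 + 3.481 = 53.437

53.437 MN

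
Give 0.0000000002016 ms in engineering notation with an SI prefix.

201.6 fs

= 201.6e-15 s; 1e-15 is femto.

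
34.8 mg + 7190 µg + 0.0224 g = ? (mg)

64.39 mg

In mg:
  34.8 mg → 34.8
  7190 µg = 7190 × 10⁻³ mg = 7.19
  0.0224 g = 0.0224 × 10³ mg = 22.4
Sum: 34.8 + 7.19 + 22.4 = 64.39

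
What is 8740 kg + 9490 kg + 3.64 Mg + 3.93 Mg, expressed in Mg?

25.8 Mg

In Mg:
  8740 kg = 8740 × 10^-3 Mg = 8.74
  9490 kg = 9490 × 10^-3 Mg = 9.49
  3.64 Mg → 3.64
  3.93 Mg → 3.93
Sum: 8.74 + 9.49 + 3.64 + 3.93 = 25.8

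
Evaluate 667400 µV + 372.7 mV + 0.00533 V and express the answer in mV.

In mV:
  667400 µV = 667400 × 10⁻³ mV = 667.4
  372.7 mV → 372.7
  0.00533 V = 0.00533 × 10³ mV = 5.33
Sum: 667.4 + 372.7 + 5.33 = 1045.43

1045.43 mV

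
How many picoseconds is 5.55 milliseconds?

5550000000 picoseconds

milli = 10^-3, pico = 10^-12; factor is 10^9.
5.55 × 10^9 = 5550000000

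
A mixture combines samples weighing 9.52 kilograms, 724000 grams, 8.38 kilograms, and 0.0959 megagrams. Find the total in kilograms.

In kilograms:
  9.52 kilograms → 9.52
  724000 grams = 724000 × 10⁻³ kilograms = 724
  8.38 kilograms → 8.38
  0.0959 megagrams = 0.0959 × 10³ kilograms = 95.9
Sum: 9.52 + 724 + 8.38 + 95.9 = 837.8

837.8 kilograms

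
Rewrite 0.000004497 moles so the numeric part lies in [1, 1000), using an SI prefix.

4.497 micromoles

= 4.497 × 10⁻⁶ moles; 10⁻⁶ is micro.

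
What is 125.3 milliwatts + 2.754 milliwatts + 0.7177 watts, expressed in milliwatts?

845.754 milliwatts

In milliwatts:
  125.3 milliwatts → 125.3
  2.754 milliwatts → 2.754
  0.7177 watts = 0.7177e3 milliwatts = 717.7
Sum: 125.3 + 2.754 + 717.7 = 845.754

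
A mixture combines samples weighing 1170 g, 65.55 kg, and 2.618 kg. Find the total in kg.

69.338 kg

In kg:
  1170 g = 1170e-3 kg = 1.17
  65.55 kg → 65.55
  2.618 kg → 2.618
Sum: 1.17 + 65.55 + 2.618 = 69.338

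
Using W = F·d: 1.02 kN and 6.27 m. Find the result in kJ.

1.02 × 10^3 × 6.27 = 6.3954 × 10^3 J

6.3954 kJ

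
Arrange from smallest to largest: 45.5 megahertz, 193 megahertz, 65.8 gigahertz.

45.5 megahertz < 193 megahertz < 65.8 gigahertz

45.5 megahertz = 45500000 hertz
193 megahertz = 193000000 hertz
65.8 gigahertz = 65800000000 hertz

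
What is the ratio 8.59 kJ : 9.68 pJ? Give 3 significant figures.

887000000000000

(8.59 × 10³) / (9.68 × 10⁻¹²) = 0.8874 × 10¹⁵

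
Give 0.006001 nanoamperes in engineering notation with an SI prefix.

6.001 picoamperes

= 6.001 × 10⁻¹² amperes; 10⁻¹² is pico.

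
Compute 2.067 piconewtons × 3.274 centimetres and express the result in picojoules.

2.067 × 10⁻¹² × 3.274 × 10⁻² = 6.767358 × 10⁻¹⁴ J

0.06767358 picojoules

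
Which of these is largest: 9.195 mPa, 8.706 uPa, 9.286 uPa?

9.195 mPa = 0.009195 Pa
8.706 uPa = 0.000008706 Pa
9.286 uPa = 0.000009286 Pa

9.195 mPa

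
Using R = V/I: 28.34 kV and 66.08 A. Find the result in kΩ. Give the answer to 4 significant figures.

(28.34 × 10³) / (66.08) = 0.428874 × 10³ Ω

0.4289 kΩ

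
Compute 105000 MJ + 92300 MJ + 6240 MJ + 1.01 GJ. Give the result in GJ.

In GJ:
  105000 MJ = 105000 × 10⁻³ GJ = 105
  92300 MJ = 92300 × 10⁻³ GJ = 92.3
  6240 MJ = 6240 × 10⁻³ GJ = 6.24
  1.01 GJ → 1.01
Sum: 105 + 92.3 + 6.24 + 1.01 = 204.55

204.55 GJ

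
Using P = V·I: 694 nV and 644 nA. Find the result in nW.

0.000446936 nW

694e-9 × 644e-9 = 446936e-18 W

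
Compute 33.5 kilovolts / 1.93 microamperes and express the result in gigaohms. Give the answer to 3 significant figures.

(33.5e3) / (1.93e-6) = 17.358e9 Ω

17.4 gigaohms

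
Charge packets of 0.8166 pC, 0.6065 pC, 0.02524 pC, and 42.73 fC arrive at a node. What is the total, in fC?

In fC:
  0.8166 pC = 0.8166e3 fC = 816.6
  0.6065 pC = 0.6065e3 fC = 606.5
  0.02524 pC = 0.02524e3 fC = 25.24
  42.73 fC → 42.73
Sum: 816.6 + 606.5 + 25.24 + 42.73 = 1491.07

1491.07 fC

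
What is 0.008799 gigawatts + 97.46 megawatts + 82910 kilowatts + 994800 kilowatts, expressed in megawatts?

1183.969 megawatts

In megawatts:
  0.008799 gigawatts = 0.008799 × 10^3 megawatts = 8.799
  97.46 megawatts → 97.46
  82910 kilowatts = 82910 × 10^-3 megawatts = 82.91
  994800 kilowatts = 994800 × 10^-3 megawatts = 994.8
Sum: 8.799 + 97.46 + 82.91 + 994.8 = 1183.969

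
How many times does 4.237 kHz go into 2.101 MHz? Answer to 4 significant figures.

(2.101 × 10^6) / (4.237 × 10^3) = 0.49587 × 10^3

495.9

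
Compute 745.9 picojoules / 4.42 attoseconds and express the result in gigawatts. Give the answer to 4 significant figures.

(745.9 × 10⁻¹²) / (4.42 × 10⁻¹⁸) = 168.756 × 10⁶ W

0.1688 gigawatts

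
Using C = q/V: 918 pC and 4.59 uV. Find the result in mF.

(918 × 10⁻¹²) / (4.59 × 10⁻⁶) = 200 × 10⁻⁶ F

0.2 mF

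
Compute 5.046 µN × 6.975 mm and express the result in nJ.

5.046 × 10⁻⁶ × 6.975 × 10⁻³ = 35.19585 × 10⁻⁹ J

35.19585 nJ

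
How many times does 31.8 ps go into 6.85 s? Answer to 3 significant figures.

215000000000

(6.85) / (31.8e-12) = 0.2154e12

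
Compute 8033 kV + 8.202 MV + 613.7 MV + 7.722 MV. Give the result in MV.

637.657 MV

In MV:
  8033 kV = 8033e-3 MV = 8.033
  8.202 MV → 8.202
  613.7 MV → 613.7
  7.722 MV → 7.722
Sum: 8.033 + 8.202 + 613.7 + 7.722 = 637.657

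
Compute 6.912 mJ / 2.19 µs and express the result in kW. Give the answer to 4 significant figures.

3.156 kW

(6.912e-3) / (2.19e-6) = 3.15616e3 W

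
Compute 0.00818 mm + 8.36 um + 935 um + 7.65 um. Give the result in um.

959.19 um

In um:
  0.00818 mm = 0.00818e3 um = 8.18
  8.36 um → 8.36
  935 um → 935
  7.65 um → 7.65
Sum: 8.18 + 8.36 + 935 + 7.65 = 959.19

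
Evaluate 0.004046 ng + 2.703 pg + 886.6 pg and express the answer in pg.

893.349 pg

In pg:
  0.004046 ng = 0.004046e3 pg = 4.046
  2.703 pg → 2.703
  886.6 pg → 886.6
Sum: 4.046 + 2.703 + 886.6 = 893.349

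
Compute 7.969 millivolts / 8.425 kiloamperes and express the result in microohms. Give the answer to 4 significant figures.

0.9459 microohms

(7.969e-3) / (8.425e3) = 0.945875e-6 Ω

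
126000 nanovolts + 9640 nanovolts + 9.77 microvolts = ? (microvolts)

145.41 microvolts

In microvolts:
  126000 nanovolts = 126000 × 10^-3 microvolts = 126
  9640 nanovolts = 9640 × 10^-3 microvolts = 9.64
  9.77 microvolts → 9.77
Sum: 126 + 9.64 + 9.77 = 145.41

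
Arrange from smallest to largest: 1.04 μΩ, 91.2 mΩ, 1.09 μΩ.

1.04 μΩ = 0.00000104 Ω
91.2 mΩ = 0.0912 Ω
1.09 μΩ = 0.00000109 Ω

1.04 μΩ < 1.09 μΩ < 91.2 mΩ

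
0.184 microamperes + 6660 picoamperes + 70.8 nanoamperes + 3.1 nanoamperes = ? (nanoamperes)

264.56 nanoamperes

In nanoamperes:
  0.184 microamperes = 0.184 × 10^3 nanoamperes = 184
  6660 picoamperes = 6660 × 10^-3 nanoamperes = 6.66
  70.8 nanoamperes → 70.8
  3.1 nanoamperes → 3.1
Sum: 184 + 6.66 + 70.8 + 3.1 = 264.56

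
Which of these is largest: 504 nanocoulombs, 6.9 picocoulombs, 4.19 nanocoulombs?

504 nanocoulombs

504 nanocoulombs = 0.000000504 coulombs
6.9 picocoulombs = 0.0000000000069 coulombs
4.19 nanocoulombs = 0.00000000419 coulombs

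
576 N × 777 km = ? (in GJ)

0.447552 GJ

576 × 777 × 10^3 = 447552 × 10^3 J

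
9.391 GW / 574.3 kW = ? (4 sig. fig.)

(9.391 × 10^9) / (574.3 × 10^3) = 0.016352 × 10^6

16350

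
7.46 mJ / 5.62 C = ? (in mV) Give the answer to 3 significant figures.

(7.46 × 10⁻³) / (5.62) = 1.3274 × 10⁻³ V

1.33 mV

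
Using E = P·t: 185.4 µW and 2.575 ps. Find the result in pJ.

0.000477405 pJ

185.4e-6 × 2.575e-12 = 477.405e-18 J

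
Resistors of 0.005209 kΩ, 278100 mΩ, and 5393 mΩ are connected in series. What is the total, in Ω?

288.702 Ω

In Ω:
  0.005209 kΩ = 0.005209e3 Ω = 5.209
  278100 mΩ = 278100e-3 Ω = 278.1
  5393 mΩ = 5393e-3 Ω = 5.393
Sum: 5.209 + 278.1 + 5.393 = 288.702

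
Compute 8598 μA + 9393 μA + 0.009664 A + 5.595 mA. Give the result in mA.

33.25 mA

In mA:
  8598 μA = 8598 × 10⁻³ mA = 8.598
  9393 μA = 9393 × 10⁻³ mA = 9.393
  0.009664 A = 0.009664 × 10³ mA = 9.664
  5.595 mA → 5.595
Sum: 8.598 + 9.393 + 9.664 + 5.595 = 33.25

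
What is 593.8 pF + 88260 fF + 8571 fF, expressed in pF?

690.631 pF

In pF:
  593.8 pF → 593.8
  88260 fF = 88260e-3 pF = 88.26
  8571 fF = 8571e-3 pF = 8.571
Sum: 593.8 + 88.26 + 8.571 = 690.631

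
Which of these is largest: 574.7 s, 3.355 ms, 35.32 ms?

574.7 s = 574.7 s
3.355 ms = 0.003355 s
35.32 ms = 0.03532 s

574.7 s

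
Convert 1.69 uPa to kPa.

0.00000000169 kPa

micro = 1e-6, kilo = 1e3; factor is 1e-9.
1.69 × 1e-9 = 0.00000000169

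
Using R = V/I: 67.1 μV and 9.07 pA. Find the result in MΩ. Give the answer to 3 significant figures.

(67.1 × 10⁻⁶) / (9.07 × 10⁻¹²) = 7.398 × 10⁶ Ω

7.40 MΩ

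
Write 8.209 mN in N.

milli = 1e-3, (no prefix) = 1e0; factor is 1e-3.
8.209 × 1e-3 = 0.008209

0.008209 N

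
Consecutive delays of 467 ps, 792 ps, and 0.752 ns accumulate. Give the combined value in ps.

2011 ps

In ps:
  467 ps → 467
  792 ps → 792
  0.752 ns = 0.752e3 ps = 752
Sum: 467 + 792 + 752 = 2011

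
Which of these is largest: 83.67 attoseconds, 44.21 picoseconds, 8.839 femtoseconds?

83.67 attoseconds = 0.00000000000000008367 seconds
44.21 picoseconds = 0.00000000004421 seconds
8.839 femtoseconds = 0.000000000000008839 seconds

44.21 picoseconds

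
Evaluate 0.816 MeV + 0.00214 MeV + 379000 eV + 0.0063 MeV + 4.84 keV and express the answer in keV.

In keV:
  0.816 MeV = 0.816 × 10^3 keV = 816
  0.00214 MeV = 0.00214 × 10^3 keV = 2.14
  379000 eV = 379000 × 10^-3 keV = 379
  0.0063 MeV = 0.0063 × 10^3 keV = 6.3
  4.84 keV → 4.84
Sum: 816 + 2.14 + 379 + 6.3 + 4.84 = 1208.28

1208.28 keV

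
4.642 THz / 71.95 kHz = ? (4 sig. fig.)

(4.642 × 10¹²) / (71.95 × 10³) = 0.064517 × 10⁹

64520000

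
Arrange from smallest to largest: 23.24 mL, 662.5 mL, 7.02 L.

23.24 mL = 0.02324 L
662.5 mL = 0.6625 L
7.02 L = 7.02 L

23.24 mL < 662.5 mL < 7.02 L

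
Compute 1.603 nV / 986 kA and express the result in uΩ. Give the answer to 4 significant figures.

0.000000001626 uΩ

(1.603 × 10⁻⁹) / (986 × 10³) = 0.00162576 × 10⁻¹² Ω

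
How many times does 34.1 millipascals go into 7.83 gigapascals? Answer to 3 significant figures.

230000000000

(7.83e9) / (34.1e-3) = 0.2296e12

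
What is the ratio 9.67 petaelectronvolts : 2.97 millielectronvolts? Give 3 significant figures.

3260000000000000000

(9.67e15) / (2.97e-3) = 3.256e18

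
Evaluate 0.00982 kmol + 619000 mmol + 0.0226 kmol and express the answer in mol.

651.42 mol

In mol:
  0.00982 kmol = 0.00982 × 10^3 mol = 9.82
  619000 mmol = 619000 × 10^-3 mol = 619
  0.0226 kmol = 0.0226 × 10^3 mol = 22.6
Sum: 9.82 + 619 + 22.6 = 651.42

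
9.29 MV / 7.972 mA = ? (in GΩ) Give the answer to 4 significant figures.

1.165 GΩ

(9.29e6) / (7.972e-3) = 1.16533e9 Ω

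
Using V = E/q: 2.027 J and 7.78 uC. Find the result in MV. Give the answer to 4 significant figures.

(2.027) / (7.78 × 10^-6) = 0.26054 × 10^6 V

0.2605 MV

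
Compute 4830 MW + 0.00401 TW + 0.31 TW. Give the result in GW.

318.84 GW

In GW:
  4830 MW = 4830 × 10^-3 GW = 4.83
  0.00401 TW = 0.00401 × 10^3 GW = 4.01
  0.31 TW = 0.31 × 10^3 GW = 310
Sum: 4.83 + 4.01 + 310 = 318.84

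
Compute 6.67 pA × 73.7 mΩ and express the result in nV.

0.000491579 nV

6.67e-12 × 73.7e-3 = 491.579e-15 V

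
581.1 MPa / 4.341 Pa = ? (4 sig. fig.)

133900000

(581.1e6) / (4.341) = 133.86e6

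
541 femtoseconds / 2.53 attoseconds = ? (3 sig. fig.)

214000

(541 × 10^-15) / (2.53 × 10^-18) = 213.8 × 10^3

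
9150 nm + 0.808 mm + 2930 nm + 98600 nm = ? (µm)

In µm:
  9150 nm = 9150 × 10^-3 µm = 9.15
  0.808 mm = 0.808 × 10^3 µm = 808
  2930 nm = 2930 × 10^-3 µm = 2.93
  98600 nm = 98600 × 10^-3 µm = 98.6
Sum: 9.15 + 808 + 2.93 + 98.6 = 918.68

918.68 µm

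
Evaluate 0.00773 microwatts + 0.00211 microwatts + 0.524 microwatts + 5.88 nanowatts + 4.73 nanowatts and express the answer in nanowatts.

In nanowatts:
  0.00773 microwatts = 0.00773e3 nanowatts = 7.73
  0.00211 microwatts = 0.00211e3 nanowatts = 2.11
  0.524 microwatts = 0.524e3 nanowatts = 524
  5.88 nanowatts → 5.88
  4.73 nanowatts → 4.73
Sum: 7.73 + 2.11 + 524 + 5.88 + 4.73 = 544.45

544.45 nanowatts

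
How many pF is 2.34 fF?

0.00234 pF

femto = 10^-15, pico = 10^-12; factor is 10^-3.
2.34 × 10^-3 = 0.00234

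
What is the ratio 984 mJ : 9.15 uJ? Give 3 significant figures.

(984 × 10⁻³) / (9.15 × 10⁻⁶) = 107.5 × 10³

108000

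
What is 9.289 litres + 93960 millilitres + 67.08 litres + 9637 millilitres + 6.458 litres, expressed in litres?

In litres:
  9.289 litres → 9.289
  93960 millilitres = 93960 × 10⁻³ litres = 93.96
  67.08 litres → 67.08
  9637 millilitres = 9637 × 10⁻³ litres = 9.637
  6.458 litres → 6.458
Sum: 9.289 + 93.96 + 67.08 + 9.637 + 6.458 = 186.424

186.424 litres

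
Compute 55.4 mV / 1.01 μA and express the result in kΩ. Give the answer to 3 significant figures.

(55.4e-3) / (1.01e-6) = 54.851e3 Ω

54.9 kΩ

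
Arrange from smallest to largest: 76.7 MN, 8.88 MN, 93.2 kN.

76.7 MN = 76700000 N
8.88 MN = 8880000 N
93.2 kN = 93200 N

93.2 kN < 8.88 MN < 76.7 MN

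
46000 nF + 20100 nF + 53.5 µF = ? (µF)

119.6 µF

In µF:
  46000 nF = 46000e-3 µF = 46
  20100 nF = 20100e-3 µF = 20.1
  53.5 µF → 53.5
Sum: 46 + 20.1 + 53.5 = 119.6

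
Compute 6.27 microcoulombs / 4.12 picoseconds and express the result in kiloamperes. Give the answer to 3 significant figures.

(6.27e-6) / (4.12e-12) = 1.5218e6 A

1520 kiloamperes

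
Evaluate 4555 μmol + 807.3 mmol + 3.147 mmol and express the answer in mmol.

In mmol:
  4555 μmol = 4555 × 10^-3 mmol = 4.555
  807.3 mmol → 807.3
  3.147 mmol → 3.147
Sum: 4.555 + 807.3 + 3.147 = 815.002

815.002 mmol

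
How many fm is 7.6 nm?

7600000 fm

nano = 10^-9, femto = 10^-15; factor is 10^6.
7.6 × 10^6 = 7600000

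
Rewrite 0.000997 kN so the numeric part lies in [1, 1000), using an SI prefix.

997 mN

= 997 × 10^-3 N; 10^-3 is milli.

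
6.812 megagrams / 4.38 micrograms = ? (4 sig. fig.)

1555000000000

(6.812 × 10^6) / (4.38 × 10^-6) = 1.5553 × 10^12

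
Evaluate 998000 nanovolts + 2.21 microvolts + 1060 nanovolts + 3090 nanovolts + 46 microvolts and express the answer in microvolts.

1050.36 microvolts

In microvolts:
  998000 nanovolts = 998000 × 10^-3 microvolts = 998
  2.21 microvolts → 2.21
  1060 nanovolts = 1060 × 10^-3 microvolts = 1.06
  3090 nanovolts = 3090 × 10^-3 microvolts = 3.09
  46 microvolts → 46
Sum: 998 + 2.21 + 1.06 + 3.09 + 46 = 1050.36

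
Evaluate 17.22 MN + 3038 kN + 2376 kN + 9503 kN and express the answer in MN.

In MN:
  17.22 MN → 17.22
  3038 kN = 3038e-3 MN = 3.038
  2376 kN = 2376e-3 MN = 2.376
  9503 kN = 9503e-3 MN = 9.503
Sum: 17.22 + 3.038 + 2.376 + 9.503 = 32.137

32.137 MN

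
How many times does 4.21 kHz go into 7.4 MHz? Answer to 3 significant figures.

(7.4e6) / (4.21e3) = 1.758e3

1760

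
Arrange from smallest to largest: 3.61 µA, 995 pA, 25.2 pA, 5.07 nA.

3.61 µA = 0.00000361 A
995 pA = 0.000000000995 A
25.2 pA = 0.0000000000252 A
5.07 nA = 0.00000000507 A

25.2 pA < 995 pA < 5.07 nA < 3.61 µA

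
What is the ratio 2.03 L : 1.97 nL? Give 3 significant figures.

1030000000

(2.03) / (1.97 × 10⁻⁹) = 1.03 × 10⁹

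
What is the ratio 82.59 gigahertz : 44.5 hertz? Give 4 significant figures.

1856000000

(82.59 × 10^9) / (44.5) = 1.856 × 10^9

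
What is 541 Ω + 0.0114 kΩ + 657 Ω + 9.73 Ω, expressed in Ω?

In Ω:
  541 Ω → 541
  0.0114 kΩ = 0.0114 × 10³ Ω = 11.4
  657 Ω → 657
  9.73 Ω → 9.73
Sum: 541 + 11.4 + 657 + 9.73 = 1219.13

1219.13 Ω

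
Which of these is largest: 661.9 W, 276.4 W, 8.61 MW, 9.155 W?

8.61 MW

661.9 W = 661.9 W
276.4 W = 276.4 W
8.61 MW = 8610000 W
9.155 W = 9.155 W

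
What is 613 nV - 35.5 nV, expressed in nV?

In nV:
  613 nV → 613
  35.5 nV → 35.5
Difference: 613 - 35.5 = 577.5

577.5 nV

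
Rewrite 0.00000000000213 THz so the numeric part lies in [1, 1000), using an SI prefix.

= 2.13 Hz; mantissa already in [1, 1000).

2.13 Hz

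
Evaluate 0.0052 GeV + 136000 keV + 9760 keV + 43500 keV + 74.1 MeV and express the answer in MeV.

268.56 MeV

In MeV:
  0.0052 GeV = 0.0052 × 10^3 MeV = 5.2
  136000 keV = 136000 × 10^-3 MeV = 136
  9760 keV = 9760 × 10^-3 MeV = 9.76
  43500 keV = 43500 × 10^-3 MeV = 43.5
  74.1 MeV → 74.1
Sum: 5.2 + 136 + 9.76 + 43.5 + 74.1 = 268.56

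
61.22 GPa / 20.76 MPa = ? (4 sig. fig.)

2949

(61.22e9) / (20.76e6) = 2.9489e3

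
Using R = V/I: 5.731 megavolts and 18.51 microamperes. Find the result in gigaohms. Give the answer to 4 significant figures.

309.6 gigaohms

(5.731 × 10^6) / (18.51 × 10^-6) = 0.309616 × 10^12 Ω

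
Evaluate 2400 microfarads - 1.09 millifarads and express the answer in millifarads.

In millifarads:
  2400 microfarads = 2400 × 10⁻³ millifarads = 2.4
  1.09 millifarads → 1.09
Difference: 2.4 - 1.09 = 1.31

1.31 millifarads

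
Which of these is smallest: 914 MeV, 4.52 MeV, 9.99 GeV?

914 MeV = 914000000 eV
4.52 MeV = 4520000 eV
9.99 GeV = 9990000000 eV

4.52 MeV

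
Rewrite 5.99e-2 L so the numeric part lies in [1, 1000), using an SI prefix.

= 59.9e-3 L; 1e-3 is milli.

59.9 mL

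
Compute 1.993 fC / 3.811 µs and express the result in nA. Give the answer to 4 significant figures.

0.5230 nA

(1.993 × 10⁻¹⁵) / (3.811 × 10⁻⁶) = 0.52296 × 10⁻⁹ A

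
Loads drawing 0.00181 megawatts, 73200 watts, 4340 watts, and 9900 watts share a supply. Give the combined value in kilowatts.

89.25 kilowatts

In kilowatts:
  0.00181 megawatts = 0.00181 × 10^3 kilowatts = 1.81
  73200 watts = 73200 × 10^-3 kilowatts = 73.2
  4340 watts = 4340 × 10^-3 kilowatts = 4.34
  9900 watts = 9900 × 10^-3 kilowatts = 9.9
Sum: 1.81 + 73.2 + 4.34 + 9.9 = 89.25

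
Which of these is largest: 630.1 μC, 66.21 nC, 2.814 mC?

630.1 μC = 0.0006301 C
66.21 nC = 0.00000006621 C
2.814 mC = 0.002814 C

2.814 mC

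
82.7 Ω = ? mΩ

(no prefix) = 1e0, milli = 1e-3; factor is 1e3.
82.7 × 1e3 = 82700

82700 mΩ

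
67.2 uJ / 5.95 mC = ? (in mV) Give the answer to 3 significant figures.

(67.2 × 10^-6) / (5.95 × 10^-3) = 11.294 × 10^-3 V

11.3 mV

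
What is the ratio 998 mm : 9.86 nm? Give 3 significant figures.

101000000

(998e-3) / (9.86e-9) = 101.2e6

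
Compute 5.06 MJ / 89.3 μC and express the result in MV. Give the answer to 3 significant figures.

56700 MV

(5.06 × 10^6) / (89.3 × 10^-6) = 0.056663 × 10^12 V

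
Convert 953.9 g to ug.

(no prefix) = 10⁰, micro = 10⁻⁶; factor is 10⁶.
953.9 × 10⁶ = 953900000

953900000 ug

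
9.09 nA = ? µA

0.00909 µA

nano = 10⁻⁹, micro = 10⁻⁶; factor is 10⁻³.
9.09 × 10⁻³ = 0.00909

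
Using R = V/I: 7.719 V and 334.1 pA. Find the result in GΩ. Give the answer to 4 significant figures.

(7.719) / (334.1 × 10^-12) = 0.0231039 × 10^12 Ω

23.10 GΩ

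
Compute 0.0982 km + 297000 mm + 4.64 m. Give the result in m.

399.84 m

In m:
  0.0982 km = 0.0982e3 m = 98.2
  297000 mm = 297000e-3 m = 297
  4.64 m → 4.64
Sum: 98.2 + 297 + 4.64 = 399.84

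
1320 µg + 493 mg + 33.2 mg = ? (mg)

In mg:
  1320 µg = 1320 × 10^-3 mg = 1.32
  493 mg → 493
  33.2 mg → 33.2
Sum: 1.32 + 493 + 33.2 = 527.52

527.52 mg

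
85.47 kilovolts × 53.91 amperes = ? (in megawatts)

85.47 × 10^3 × 53.91 = 4607.6877 × 10^3 W

4.6076877 megawatts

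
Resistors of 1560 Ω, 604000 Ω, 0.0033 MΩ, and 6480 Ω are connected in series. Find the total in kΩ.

615.34 kΩ

In kΩ:
  1560 Ω = 1560 × 10^-3 kΩ = 1.56
  604000 Ω = 604000 × 10^-3 kΩ = 604
  0.0033 MΩ = 0.0033 × 10^3 kΩ = 3.3
  6480 Ω = 6480 × 10^-3 kΩ = 6.48
Sum: 1.56 + 604 + 3.3 + 6.48 = 615.34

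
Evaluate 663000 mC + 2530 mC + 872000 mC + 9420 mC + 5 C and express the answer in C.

In C:
  663000 mC = 663000 × 10⁻³ C = 663
  2530 mC = 2530 × 10⁻³ C = 2.53
  872000 mC = 872000 × 10⁻³ C = 872
  9420 mC = 9420 × 10⁻³ C = 9.42
  5 C → 5
Sum: 663 + 2.53 + 872 + 9.42 + 5 = 1551.95

1551.95 C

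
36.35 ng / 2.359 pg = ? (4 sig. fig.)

(36.35 × 10⁻⁹) / (2.359 × 10⁻¹²) = 15.409 × 10³

15410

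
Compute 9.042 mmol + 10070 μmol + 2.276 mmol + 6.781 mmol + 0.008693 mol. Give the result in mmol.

In mmol:
  9.042 mmol → 9.042
  10070 μmol = 10070 × 10^-3 mmol = 10.07
  2.276 mmol → 2.276
  6.781 mmol → 6.781
  0.008693 mol = 0.008693 × 10^3 mmol = 8.693
Sum: 9.042 + 10.07 + 2.276 + 6.781 + 8.693 = 36.862

36.862 mmol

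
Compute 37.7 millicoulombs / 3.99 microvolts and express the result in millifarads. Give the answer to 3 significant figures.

(37.7e-3) / (3.99e-6) = 9.4486e3 F

9450000 millifarads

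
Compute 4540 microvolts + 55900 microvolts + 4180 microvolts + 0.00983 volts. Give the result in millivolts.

74.45 millivolts

In millivolts:
  4540 microvolts = 4540e-3 millivolts = 4.54
  55900 microvolts = 55900e-3 millivolts = 55.9
  4180 microvolts = 4180e-3 millivolts = 4.18
  0.00983 volts = 0.00983e3 millivolts = 9.83
Sum: 4.54 + 55.9 + 4.18 + 9.83 = 74.45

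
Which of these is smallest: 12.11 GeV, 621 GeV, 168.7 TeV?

12.11 GeV = 12110000000 eV
621 GeV = 621000000000 eV
168.7 TeV = 168700000000000 eV

12.11 GeV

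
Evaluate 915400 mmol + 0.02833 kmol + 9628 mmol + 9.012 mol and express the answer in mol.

In mol:
  915400 mmol = 915400 × 10⁻³ mol = 915.4
  0.02833 kmol = 0.02833 × 10³ mol = 28.33
  9628 mmol = 9628 × 10⁻³ mol = 9.628
  9.012 mol → 9.012
Sum: 915.4 + 28.33 + 9.628 + 9.012 = 962.37

962.37 mol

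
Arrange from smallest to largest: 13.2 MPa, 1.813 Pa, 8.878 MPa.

1.813 Pa < 8.878 MPa < 13.2 MPa

13.2 MPa = 13200000 Pa
1.813 Pa = 1.813 Pa
8.878 MPa = 8878000 Pa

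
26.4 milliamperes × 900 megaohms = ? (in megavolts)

26.4 × 10^-3 × 900 × 10^6 = 23760 × 10^3 V

23.76 megavolts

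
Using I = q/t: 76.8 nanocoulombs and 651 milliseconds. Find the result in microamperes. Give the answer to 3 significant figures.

(76.8 × 10^-9) / (651 × 10^-3) = 0.11797 × 10^-6 A

0.118 microamperes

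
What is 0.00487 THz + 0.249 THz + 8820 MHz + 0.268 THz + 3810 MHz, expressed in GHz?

In GHz:
  0.00487 THz = 0.00487e3 GHz = 4.87
  0.249 THz = 0.249e3 GHz = 249
  8820 MHz = 8820e-3 GHz = 8.82
  0.268 THz = 0.268e3 GHz = 268
  3810 MHz = 3810e-3 GHz = 3.81
Sum: 4.87 + 249 + 8.82 + 268 + 3.81 = 534.5

534.5 GHz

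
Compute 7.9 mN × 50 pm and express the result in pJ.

0.395 pJ

7.9e-3 × 50e-12 = 395e-15 J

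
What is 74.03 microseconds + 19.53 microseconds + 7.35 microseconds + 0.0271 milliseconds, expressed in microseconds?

In microseconds:
  74.03 microseconds → 74.03
  19.53 microseconds → 19.53
  7.35 microseconds → 7.35
  0.0271 milliseconds = 0.0271 × 10^3 microseconds = 27.1
Sum: 74.03 + 19.53 + 7.35 + 27.1 = 128.01

128.01 microseconds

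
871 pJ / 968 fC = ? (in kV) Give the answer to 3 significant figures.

(871e-12) / (968e-15) = 0.89979e3 V

0.900 kV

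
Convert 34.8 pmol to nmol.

0.0348 nmol

pico = 1e-12, nano = 1e-9; factor is 1e-3.
34.8 × 1e-3 = 0.0348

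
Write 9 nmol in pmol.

nano = 10^-9, pico = 10^-12; factor is 10^3.
9 × 10^3 = 9000

9000 pmol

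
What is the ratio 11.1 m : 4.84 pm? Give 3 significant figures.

(11.1) / (4.84e-12) = 2.293e12

2290000000000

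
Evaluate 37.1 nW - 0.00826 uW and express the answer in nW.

28.84 nW

In nW:
  37.1 nW → 37.1
  0.00826 uW = 0.00826 × 10^3 nW = 8.26
Difference: 37.1 - 8.26 = 28.84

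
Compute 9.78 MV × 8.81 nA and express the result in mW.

9.78 × 10^6 × 8.81 × 10^-9 = 86.1618 × 10^-3 W

86.1618 mW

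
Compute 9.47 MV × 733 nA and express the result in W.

6.94151 W

9.47e6 × 733e-9 = 6941.51e-3 W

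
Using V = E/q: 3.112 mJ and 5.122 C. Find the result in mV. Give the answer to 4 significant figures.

(3.112 × 10^-3) / (5.122) = 0.607575 × 10^-3 V

0.6076 mV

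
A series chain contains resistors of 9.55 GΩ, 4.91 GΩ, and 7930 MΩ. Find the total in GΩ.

22.39 GΩ

In GΩ:
  9.55 GΩ → 9.55
  4.91 GΩ → 4.91
  7930 MΩ = 7930 × 10^-3 GΩ = 7.93
Sum: 9.55 + 4.91 + 7.93 = 22.39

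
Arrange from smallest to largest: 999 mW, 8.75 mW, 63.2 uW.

999 mW = 0.999 W
8.75 mW = 0.00875 W
63.2 uW = 0.0000632 W

63.2 uW < 8.75 mW < 999 mW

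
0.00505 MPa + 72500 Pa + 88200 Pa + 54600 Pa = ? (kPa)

In kPa:
  0.00505 MPa = 0.00505e3 kPa = 5.05
  72500 Pa = 72500e-3 kPa = 72.5
  88200 Pa = 88200e-3 kPa = 88.2
  54600 Pa = 54600e-3 kPa = 54.6
Sum: 5.05 + 72.5 + 88.2 + 54.6 = 220.35

220.35 kPa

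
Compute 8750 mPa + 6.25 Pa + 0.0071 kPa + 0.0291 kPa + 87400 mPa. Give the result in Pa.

In Pa:
  8750 mPa = 8750 × 10^-3 Pa = 8.75
  6.25 Pa → 6.25
  0.0071 kPa = 0.0071 × 10^3 Pa = 7.1
  0.0291 kPa = 0.0291 × 10^3 Pa = 29.1
  87400 mPa = 87400 × 10^-3 Pa = 87.4
Sum: 8.75 + 6.25 + 7.1 + 29.1 + 87.4 = 138.6

138.6 Pa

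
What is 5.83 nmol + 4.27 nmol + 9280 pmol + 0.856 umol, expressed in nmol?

In nmol:
  5.83 nmol → 5.83
  4.27 nmol → 4.27
  9280 pmol = 9280 × 10⁻³ nmol = 9.28
  0.856 umol = 0.856 × 10³ nmol = 856
Sum: 5.83 + 4.27 + 9.28 + 856 = 875.38

875.38 nmol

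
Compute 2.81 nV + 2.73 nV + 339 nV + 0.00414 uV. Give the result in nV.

348.68 nV

In nV:
  2.81 nV → 2.81
  2.73 nV → 2.73
  339 nV → 339
  0.00414 uV = 0.00414 × 10^3 nV = 4.14
Sum: 2.81 + 2.73 + 339 + 4.14 = 348.68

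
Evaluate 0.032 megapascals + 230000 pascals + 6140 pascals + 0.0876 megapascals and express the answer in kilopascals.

In kilopascals:
  0.032 megapascals = 0.032 × 10^3 kilopascals = 32
  230000 pascals = 230000 × 10^-3 kilopascals = 230
  6140 pascals = 6140 × 10^-3 kilopascals = 6.14
  0.0876 megapascals = 0.0876 × 10^3 kilopascals = 87.6
Sum: 32 + 230 + 6.14 + 87.6 = 355.74

355.74 kilopascals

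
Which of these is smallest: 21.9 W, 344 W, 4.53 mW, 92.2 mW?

4.53 mW

21.9 W = 21.9 W
344 W = 344 W
4.53 mW = 0.00453 W
92.2 mW = 0.0922 W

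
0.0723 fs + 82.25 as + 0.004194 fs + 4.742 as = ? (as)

163.486 as

In as:
  0.0723 fs = 0.0723e3 as = 72.3
  82.25 as → 82.25
  0.004194 fs = 0.004194e3 as = 4.194
  4.742 as → 4.742
Sum: 72.3 + 82.25 + 4.194 + 4.742 = 163.486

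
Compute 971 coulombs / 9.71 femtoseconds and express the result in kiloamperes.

(971) / (9.71 × 10⁻¹⁵) = 100 × 10¹⁵ A

100000000000000 kiloamperes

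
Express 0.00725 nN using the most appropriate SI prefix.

7.25 pN

= 7.25 × 10^-12 N; 10^-12 is pico.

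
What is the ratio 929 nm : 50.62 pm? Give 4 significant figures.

(929 × 10^-9) / (50.62 × 10^-12) = 18.352 × 10^3

18350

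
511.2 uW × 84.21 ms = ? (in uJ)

511.2 × 10⁻⁶ × 84.21 × 10⁻³ = 43048.152 × 10⁻⁹ J

43.048152 uJ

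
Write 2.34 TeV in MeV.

2340000 MeV

tera = 10¹², mega = 10⁶; factor is 10⁶.
2.34 × 10⁶ = 2340000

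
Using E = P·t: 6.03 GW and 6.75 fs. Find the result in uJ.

40.7025 uJ

6.03e9 × 6.75e-15 = 40.7025e-6 J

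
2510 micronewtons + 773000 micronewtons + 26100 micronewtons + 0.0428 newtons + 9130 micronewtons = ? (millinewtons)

853.54 millinewtons

In millinewtons:
  2510 micronewtons = 2510e-3 millinewtons = 2.51
  773000 micronewtons = 773000e-3 millinewtons = 773
  26100 micronewtons = 26100e-3 millinewtons = 26.1
  0.0428 newtons = 0.0428e3 millinewtons = 42.8
  9130 micronewtons = 9130e-3 millinewtons = 9.13
Sum: 2.51 + 773 + 26.1 + 42.8 + 9.13 = 853.54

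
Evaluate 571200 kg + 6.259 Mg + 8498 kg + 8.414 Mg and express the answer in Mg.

594.371 Mg

In Mg:
  571200 kg = 571200 × 10^-3 Mg = 571.2
  6.259 Mg → 6.259
  8498 kg = 8498 × 10^-3 Mg = 8.498
  8.414 Mg → 8.414
Sum: 571.2 + 6.259 + 8.498 + 8.414 = 594.371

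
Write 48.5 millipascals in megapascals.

0.0000000485 megapascals

milli = 1e-3, mega = 1e6; factor is 1e-9.
48.5 × 1e-9 = 0.0000000485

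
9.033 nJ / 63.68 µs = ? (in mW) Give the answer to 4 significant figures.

0.1418 mW

(9.033e-9) / (63.68e-6) = 0.14185e-3 W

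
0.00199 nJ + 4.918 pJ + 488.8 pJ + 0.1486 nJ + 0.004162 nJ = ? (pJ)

648.47 pJ

In pJ:
  0.00199 nJ = 0.00199 × 10³ pJ = 1.99
  4.918 pJ → 4.918
  488.8 pJ → 488.8
  0.1486 nJ = 0.1486 × 10³ pJ = 148.6
  0.004162 nJ = 0.004162 × 10³ pJ = 4.162
Sum: 1.99 + 4.918 + 488.8 + 148.6 + 4.162 = 648.47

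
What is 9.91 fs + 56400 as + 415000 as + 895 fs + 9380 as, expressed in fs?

1385.69 fs

In fs:
  9.91 fs → 9.91
  56400 as = 56400e-3 fs = 56.4
  415000 as = 415000e-3 fs = 415
  895 fs → 895
  9380 as = 9380e-3 fs = 9.38
Sum: 9.91 + 56.4 + 415 + 895 + 9.38 = 1385.69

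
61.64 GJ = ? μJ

giga = 1e9, micro = 1e-6; factor is 1e15.
61.64 × 1e15 = 61640000000000000

61640000000000000 μJ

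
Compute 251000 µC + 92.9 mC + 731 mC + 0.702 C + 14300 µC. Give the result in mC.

In mC:
  251000 µC = 251000e-3 mC = 251
  92.9 mC → 92.9
  731 mC → 731
  0.702 C = 0.702e3 mC = 702
  14300 µC = 14300e-3 mC = 14.3
Sum: 251 + 92.9 + 731 + 702 + 14.3 = 1791.2

1791.2 mC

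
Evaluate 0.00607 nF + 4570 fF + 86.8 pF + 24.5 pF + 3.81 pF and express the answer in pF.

In pF:
  0.00607 nF = 0.00607e3 pF = 6.07
  4570 fF = 4570e-3 pF = 4.57
  86.8 pF → 86.8
  24.5 pF → 24.5
  3.81 pF → 3.81
Sum: 6.07 + 4.57 + 86.8 + 24.5 + 3.81 = 125.75

125.75 pF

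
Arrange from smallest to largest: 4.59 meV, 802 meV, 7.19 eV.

4.59 meV < 802 meV < 7.19 eV

4.59 meV = 0.00459 eV
802 meV = 0.802 eV
7.19 eV = 7.19 eV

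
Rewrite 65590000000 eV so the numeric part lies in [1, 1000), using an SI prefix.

65.59 GeV

= 65.59 × 10⁹ eV; 10⁹ is giga.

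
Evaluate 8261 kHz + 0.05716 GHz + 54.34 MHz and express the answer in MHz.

119.761 MHz

In MHz:
  8261 kHz = 8261 × 10^-3 MHz = 8.261
  0.05716 GHz = 0.05716 × 10^3 MHz = 57.16
  54.34 MHz → 54.34
Sum: 8.261 + 57.16 + 54.34 = 119.761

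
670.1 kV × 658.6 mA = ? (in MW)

670.1 × 10³ × 658.6 × 10⁻³ = 441327.86 W

0.44132786 MW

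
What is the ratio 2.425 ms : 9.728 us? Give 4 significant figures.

(2.425 × 10^-3) / (9.728 × 10^-6) = 0.24928 × 10^3

249.3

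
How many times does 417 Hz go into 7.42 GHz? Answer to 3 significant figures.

(7.42 × 10⁹) / (417) = 0.01779 × 10⁹

17800000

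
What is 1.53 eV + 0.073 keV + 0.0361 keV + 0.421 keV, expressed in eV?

531.63 eV

In eV:
  1.53 eV → 1.53
  0.073 keV = 0.073 × 10^3 eV = 73
  0.0361 keV = 0.0361 × 10^3 eV = 36.1
  0.421 keV = 0.421 × 10^3 eV = 421
Sum: 1.53 + 73 + 36.1 + 421 = 531.63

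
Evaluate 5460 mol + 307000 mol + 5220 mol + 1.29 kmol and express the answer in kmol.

In kmol:
  5460 mol = 5460e-3 kmol = 5.46
  307000 mol = 307000e-3 kmol = 307
  5220 mol = 5220e-3 kmol = 5.22
  1.29 kmol → 1.29
Sum: 5.46 + 307 + 5.22 + 1.29 = 318.97

318.97 kmol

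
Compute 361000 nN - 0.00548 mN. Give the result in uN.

In uN:
  361000 nN = 361000 × 10^-3 uN = 361
  0.00548 mN = 0.00548 × 10^3 uN = 5.48
Difference: 361 - 5.48 = 355.52

355.52 uN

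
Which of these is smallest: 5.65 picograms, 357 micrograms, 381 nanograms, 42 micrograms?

5.65 picograms = 0.00000000000565 grams
357 micrograms = 0.000357 grams
381 nanograms = 0.000000381 grams
42 micrograms = 0.000042 grams

5.65 picograms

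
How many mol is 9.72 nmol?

0.00000000972 mol

nano = 10^-9, (no prefix) = 10^0; factor is 10^-9.
9.72 × 10^-9 = 0.00000000972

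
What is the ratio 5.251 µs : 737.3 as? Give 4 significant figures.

7122000000

(5.251e-6) / (737.3e-18) = 0.0071219e12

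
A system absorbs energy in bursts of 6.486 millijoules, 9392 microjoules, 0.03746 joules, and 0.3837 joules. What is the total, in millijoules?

In millijoules:
  6.486 millijoules → 6.486
  9392 microjoules = 9392 × 10⁻³ millijoules = 9.392
  0.03746 joules = 0.03746 × 10³ millijoules = 37.46
  0.3837 joules = 0.3837 × 10³ millijoules = 383.7
Sum: 6.486 + 9.392 + 37.46 + 383.7 = 437.038

437.038 millijoules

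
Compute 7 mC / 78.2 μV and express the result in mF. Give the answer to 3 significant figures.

(7e-3) / (78.2e-6) = 0.089514e3 F

89500 mF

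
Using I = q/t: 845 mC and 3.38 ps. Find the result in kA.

(845 × 10⁻³) / (3.38 × 10⁻¹²) = 250 × 10⁹ A

250000000 kA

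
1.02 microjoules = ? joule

0.00000102 joules

micro = 1e-6, (no prefix) = 1e0; factor is 1e-6.
1.02 × 1e-6 = 0.00000102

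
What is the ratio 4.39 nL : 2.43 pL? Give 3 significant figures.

1810

(4.39 × 10⁻⁹) / (2.43 × 10⁻¹²) = 1.807 × 10³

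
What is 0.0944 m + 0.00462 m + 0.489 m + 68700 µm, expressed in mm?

656.72 mm

In mm:
  0.0944 m = 0.0944e3 mm = 94.4
  0.00462 m = 0.00462e3 mm = 4.62
  0.489 m = 0.489e3 mm = 489
  68700 µm = 68700e-3 mm = 68.7
Sum: 94.4 + 4.62 + 489 + 68.7 = 656.72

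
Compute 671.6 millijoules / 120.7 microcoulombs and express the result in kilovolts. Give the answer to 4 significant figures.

5.564 kilovolts

(671.6 × 10⁻³) / (120.7 × 10⁻⁶) = 5.56421 × 10³ V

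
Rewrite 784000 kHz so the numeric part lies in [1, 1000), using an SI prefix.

= 784 × 10⁶ Hz; 10⁶ is mega.

784 MHz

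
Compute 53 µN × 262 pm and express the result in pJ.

53 × 10⁻⁶ × 262 × 10⁻¹² = 13886 × 10⁻¹⁸ J

0.013886 pJ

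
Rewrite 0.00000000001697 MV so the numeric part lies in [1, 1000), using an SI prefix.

= 16.97e-6 V; 1e-6 is micro.

16.97 μV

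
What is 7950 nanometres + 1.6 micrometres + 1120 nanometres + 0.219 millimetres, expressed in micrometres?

In micrometres:
  7950 nanometres = 7950 × 10⁻³ micrometres = 7.95
  1.6 micrometres → 1.6
  1120 nanometres = 1120 × 10⁻³ micrometres = 1.12
  0.219 millimetres = 0.219 × 10³ micrometres = 219
Sum: 7.95 + 1.6 + 1.12 + 219 = 229.67

229.67 micrometres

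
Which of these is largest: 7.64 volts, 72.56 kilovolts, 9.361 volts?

7.64 volts = 7.64 volts
72.56 kilovolts = 72560 volts
9.361 volts = 9.361 volts

72.56 kilovolts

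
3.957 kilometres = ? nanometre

3957000000000 nanometres

kilo = 1e3, nano = 1e-9; factor is 1e12.
3.957 × 1e12 = 3957000000000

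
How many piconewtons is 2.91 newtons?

(no prefix) = 1e0, pico = 1e-12; factor is 1e12.
2.91 × 1e12 = 2910000000000

2910000000000 piconewtons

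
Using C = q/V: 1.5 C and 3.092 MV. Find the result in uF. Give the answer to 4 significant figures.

(1.5) / (3.092 × 10⁶) = 0.485123 × 10⁻⁶ F

0.4851 uF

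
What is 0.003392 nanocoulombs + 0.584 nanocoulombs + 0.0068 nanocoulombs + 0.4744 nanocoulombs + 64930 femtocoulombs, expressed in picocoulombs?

In picocoulombs:
  0.003392 nanocoulombs = 0.003392e3 picocoulombs = 3.392
  0.584 nanocoulombs = 0.584e3 picocoulombs = 584
  0.0068 nanocoulombs = 0.0068e3 picocoulombs = 6.8
  0.4744 nanocoulombs = 0.4744e3 picocoulombs = 474.4
  64930 femtocoulombs = 64930e-3 picocoulombs = 64.93
Sum: 3.392 + 584 + 6.8 + 474.4 + 64.93 = 1133.522

1133.522 picocoulombs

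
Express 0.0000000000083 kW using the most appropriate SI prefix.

= 8.3e-9 W; 1e-9 is nano.

8.3 nW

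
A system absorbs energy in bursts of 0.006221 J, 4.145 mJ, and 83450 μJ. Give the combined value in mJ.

93.816 mJ

In mJ:
  0.006221 J = 0.006221e3 mJ = 6.221
  4.145 mJ → 4.145
  83450 μJ = 83450e-3 mJ = 83.45
Sum: 6.221 + 4.145 + 83.45 = 93.816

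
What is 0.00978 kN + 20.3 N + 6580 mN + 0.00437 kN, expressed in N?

41.03 N

In N:
  0.00978 kN = 0.00978e3 N = 9.78
  20.3 N → 20.3
  6580 mN = 6580e-3 N = 6.58
  0.00437 kN = 0.00437e3 N = 4.37
Sum: 9.78 + 20.3 + 6.58 + 4.37 = 41.03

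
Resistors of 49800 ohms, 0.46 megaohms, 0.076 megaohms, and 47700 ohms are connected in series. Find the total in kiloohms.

633.5 kiloohms

In kiloohms:
  49800 ohms = 49800e-3 kiloohms = 49.8
  0.46 megaohms = 0.46e3 kiloohms = 460
  0.076 megaohms = 0.076e3 kiloohms = 76
  47700 ohms = 47700e-3 kiloohms = 47.7
Sum: 49.8 + 460 + 76 + 47.7 = 633.5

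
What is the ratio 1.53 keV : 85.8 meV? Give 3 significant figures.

(1.53 × 10³) / (85.8 × 10⁻³) = 0.01783 × 10⁶

17800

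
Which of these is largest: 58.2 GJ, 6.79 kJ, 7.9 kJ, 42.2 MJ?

58.2 GJ = 58200000000 J
6.79 kJ = 6790 J
7.9 kJ = 7900 J
42.2 MJ = 42200000 J

58.2 GJ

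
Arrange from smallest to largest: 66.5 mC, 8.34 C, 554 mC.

66.5 mC = 0.0665 C
8.34 C = 8.34 C
554 mC = 0.554 C

66.5 mC < 554 mC < 8.34 C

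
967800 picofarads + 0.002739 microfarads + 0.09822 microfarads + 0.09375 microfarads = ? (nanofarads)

In nanofarads:
  967800 picofarads = 967800 × 10⁻³ nanofarads = 967.8
  0.002739 microfarads = 0.002739 × 10³ nanofarads = 2.739
  0.09822 microfarads = 0.09822 × 10³ nanofarads = 98.22
  0.09375 microfarads = 0.09375 × 10³ nanofarads = 93.75
Sum: 967.8 + 2.739 + 98.22 + 93.75 = 1162.509

1162.509 nanofarads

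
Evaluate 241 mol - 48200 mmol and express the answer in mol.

In mol:
  241 mol → 241
  48200 mmol = 48200 × 10^-3 mol = 48.2
Difference: 241 - 48.2 = 192.8

192.8 mol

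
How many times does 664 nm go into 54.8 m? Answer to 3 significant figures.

82500000

(54.8) / (664 × 10⁻⁹) = 0.08253 × 10⁹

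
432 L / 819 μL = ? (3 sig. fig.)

527000

(432) / (819 × 10^-6) = 0.5275 × 10^6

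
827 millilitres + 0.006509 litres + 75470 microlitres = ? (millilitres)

In millilitres:
  827 millilitres → 827
  0.006509 litres = 0.006509 × 10^3 millilitres = 6.509
  75470 microlitres = 75470 × 10^-3 millilitres = 75.47
Sum: 827 + 6.509 + 75.47 = 908.979

908.979 millilitres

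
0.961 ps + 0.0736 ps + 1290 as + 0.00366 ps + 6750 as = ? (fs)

1046.3 fs

In fs:
  0.961 ps = 0.961e3 fs = 961
  0.0736 ps = 0.0736e3 fs = 73.6
  1290 as = 1290e-3 fs = 1.29
  0.00366 ps = 0.00366e3 fs = 3.66
  6750 as = 6750e-3 fs = 6.75
Sum: 961 + 73.6 + 1.29 + 3.66 + 6.75 = 1046.3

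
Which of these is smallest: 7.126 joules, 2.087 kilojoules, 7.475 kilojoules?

7.126 joules = 7.126 joules
2.087 kilojoules = 2087 joules
7.475 kilojoules = 7475 joules

7.126 joules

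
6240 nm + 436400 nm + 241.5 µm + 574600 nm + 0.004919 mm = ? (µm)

In µm:
  6240 nm = 6240 × 10^-3 µm = 6.24
  436400 nm = 436400 × 10^-3 µm = 436.4
  241.5 µm → 241.5
  574600 nm = 574600 × 10^-3 µm = 574.6
  0.004919 mm = 0.004919 × 10^3 µm = 4.919
Sum: 6.24 + 436.4 + 241.5 + 574.6 + 4.919 = 1263.659

1263.659 µm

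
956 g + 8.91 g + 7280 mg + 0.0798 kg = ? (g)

In g:
  956 g → 956
  8.91 g → 8.91
  7280 mg = 7280 × 10^-3 g = 7.28
  0.0798 kg = 0.0798 × 10^3 g = 79.8
Sum: 956 + 8.91 + 7.28 + 79.8 = 1051.99

1051.99 g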